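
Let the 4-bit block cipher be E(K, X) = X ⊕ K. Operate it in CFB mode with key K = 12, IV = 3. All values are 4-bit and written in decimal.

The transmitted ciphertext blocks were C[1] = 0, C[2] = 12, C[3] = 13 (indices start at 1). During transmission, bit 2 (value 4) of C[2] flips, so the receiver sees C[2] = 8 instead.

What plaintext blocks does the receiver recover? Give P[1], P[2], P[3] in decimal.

CFB decryption: P_i = C_i ⊕ E(K, C_{i−1}), with C_{0} = IV.
Only C[2] changed, to 8. In CFB, a change in C_i flips the same bit in P_i and garbles P_{i+1}. Decrypting the received ciphertext:
P[1]: E(K, 3) = 15; 0 ⊕ 15 = 15.
P[2]: E(K, 0) = 12; 8 ⊕ 12 = 4.
P[3]: E(K, 8) = 4; 13 ⊕ 4 = 9.
Blocks that differ from the original plaintext: P[2], P[3].

P[1] = 15, P[2] = 4, P[3] = 9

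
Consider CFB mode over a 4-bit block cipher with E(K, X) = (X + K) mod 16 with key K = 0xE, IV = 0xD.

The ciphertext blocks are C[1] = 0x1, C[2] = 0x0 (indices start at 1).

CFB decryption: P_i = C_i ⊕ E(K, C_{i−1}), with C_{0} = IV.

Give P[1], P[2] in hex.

P[1]: E(K, 0xD) = 0xB; 0x1 ⊕ 0xB = 0xA.
P[2]: E(K, 0x1) = 0xF; 0x0 ⊕ 0xF = 0xF.

P[1] = 0xA, P[2] = 0xF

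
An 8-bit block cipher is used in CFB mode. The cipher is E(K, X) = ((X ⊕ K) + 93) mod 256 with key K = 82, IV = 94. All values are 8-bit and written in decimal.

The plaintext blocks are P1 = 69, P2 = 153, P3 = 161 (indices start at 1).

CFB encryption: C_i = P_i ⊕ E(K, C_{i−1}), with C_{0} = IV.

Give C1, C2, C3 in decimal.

C1 = 44, C2 = 66, C3 = 204

C1: E(K, 94) = 105; 69 ⊕ 105 = 44.
C2: E(K, 44) = 219; 153 ⊕ 219 = 66.
C3: E(K, 66) = 109; 161 ⊕ 109 = 204.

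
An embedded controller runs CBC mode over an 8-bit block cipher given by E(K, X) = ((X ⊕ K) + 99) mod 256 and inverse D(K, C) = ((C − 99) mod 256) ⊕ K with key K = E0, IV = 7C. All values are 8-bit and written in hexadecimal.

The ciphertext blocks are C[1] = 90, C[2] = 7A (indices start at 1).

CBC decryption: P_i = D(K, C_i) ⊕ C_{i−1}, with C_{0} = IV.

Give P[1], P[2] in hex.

P[1]: D(K, 90) = 17; 17 ⊕ 7C = 6B.
P[2]: D(K, 7A) = 01; 01 ⊕ 90 = 91.

P[1] = 6B, P[2] = 91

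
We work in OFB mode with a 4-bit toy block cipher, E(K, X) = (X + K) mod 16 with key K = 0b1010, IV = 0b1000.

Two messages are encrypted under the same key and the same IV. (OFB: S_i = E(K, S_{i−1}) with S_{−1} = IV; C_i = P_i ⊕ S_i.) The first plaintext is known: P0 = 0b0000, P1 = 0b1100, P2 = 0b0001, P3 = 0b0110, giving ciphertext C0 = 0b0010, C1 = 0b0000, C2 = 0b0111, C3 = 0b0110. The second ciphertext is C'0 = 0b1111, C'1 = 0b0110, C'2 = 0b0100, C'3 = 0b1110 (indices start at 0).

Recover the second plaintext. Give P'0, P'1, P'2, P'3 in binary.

P'0 = 0b1101, P'1 = 0b1010, P'2 = 0b0010, P'3 = 0b1110

In OFB with a reused IV, both messages share the same keystream S_i, so C_i ⊕ C'_i = P_i ⊕ P'_i and thus P'_i = P_i ⊕ C_i ⊕ C'_i.
P'0: 0b0000 ⊕ 0b0010 ⊕ 0b1111 = 0b1101.
P'1: 0b1100 ⊕ 0b0000 ⊕ 0b0110 = 0b1010.
P'2: 0b0001 ⊕ 0b0111 ⊕ 0b0100 = 0b0010.
P'3: 0b0110 ⊕ 0b0110 ⊕ 0b1110 = 0b1110.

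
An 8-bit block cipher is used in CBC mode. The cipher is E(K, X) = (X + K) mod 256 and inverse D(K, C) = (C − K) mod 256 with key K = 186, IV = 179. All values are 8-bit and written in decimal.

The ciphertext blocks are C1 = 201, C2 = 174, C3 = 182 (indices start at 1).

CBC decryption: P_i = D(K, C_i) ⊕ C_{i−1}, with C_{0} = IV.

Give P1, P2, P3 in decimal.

P1: D(K, 201) = 15; 15 ⊕ 179 = 188.
P2: D(K, 174) = 244; 244 ⊕ 201 = 61.
P3: D(K, 182) = 252; 252 ⊕ 174 = 82.

P1 = 188, P2 = 61, P3 = 82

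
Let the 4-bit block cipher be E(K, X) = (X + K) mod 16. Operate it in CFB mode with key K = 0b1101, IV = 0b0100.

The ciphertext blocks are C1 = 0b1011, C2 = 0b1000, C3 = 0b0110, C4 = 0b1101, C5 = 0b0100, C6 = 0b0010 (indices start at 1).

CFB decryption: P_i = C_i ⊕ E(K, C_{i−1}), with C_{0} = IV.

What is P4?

P4 = 0b1110

P4: E(K, 0b0110) = 0b0011; 0b1101 ⊕ 0b0011 = 0b1110.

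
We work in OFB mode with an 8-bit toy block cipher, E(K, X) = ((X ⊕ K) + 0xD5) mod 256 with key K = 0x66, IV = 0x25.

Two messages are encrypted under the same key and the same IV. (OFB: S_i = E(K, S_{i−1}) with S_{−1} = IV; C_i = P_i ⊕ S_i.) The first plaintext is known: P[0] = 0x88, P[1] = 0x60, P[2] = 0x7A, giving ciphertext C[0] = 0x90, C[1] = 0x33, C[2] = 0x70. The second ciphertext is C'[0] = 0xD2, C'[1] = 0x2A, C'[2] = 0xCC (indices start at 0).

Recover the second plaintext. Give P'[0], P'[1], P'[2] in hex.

P'[0] = 0xCA, P'[1] = 0x79, P'[2] = 0xC6

In OFB with a reused IV, both messages share the same keystream S_i, so C_i ⊕ C'_i = P_i ⊕ P'_i and thus P'_i = P_i ⊕ C_i ⊕ C'_i.
P'[0]: 0x88 ⊕ 0x90 ⊕ 0xD2 = 0xCA.
P'[1]: 0x60 ⊕ 0x33 ⊕ 0x2A = 0x79.
P'[2]: 0x7A ⊕ 0x70 ⊕ 0xCC = 0xC6.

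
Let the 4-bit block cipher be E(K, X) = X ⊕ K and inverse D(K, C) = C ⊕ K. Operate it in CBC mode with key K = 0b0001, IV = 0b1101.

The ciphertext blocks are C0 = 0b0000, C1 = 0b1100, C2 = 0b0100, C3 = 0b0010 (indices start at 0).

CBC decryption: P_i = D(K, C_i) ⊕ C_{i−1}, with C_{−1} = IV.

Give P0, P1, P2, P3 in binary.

P0 = 0b1100, P1 = 0b1101, P2 = 0b1001, P3 = 0b0111

P0: D(K, 0b0000) = 0b0001; 0b0001 ⊕ 0b1101 = 0b1100.
P1: D(K, 0b1100) = 0b1101; 0b1101 ⊕ 0b0000 = 0b1101.
P2: D(K, 0b0100) = 0b0101; 0b0101 ⊕ 0b1100 = 0b1001.
P3: D(K, 0b0010) = 0b0011; 0b0011 ⊕ 0b0100 = 0b0111.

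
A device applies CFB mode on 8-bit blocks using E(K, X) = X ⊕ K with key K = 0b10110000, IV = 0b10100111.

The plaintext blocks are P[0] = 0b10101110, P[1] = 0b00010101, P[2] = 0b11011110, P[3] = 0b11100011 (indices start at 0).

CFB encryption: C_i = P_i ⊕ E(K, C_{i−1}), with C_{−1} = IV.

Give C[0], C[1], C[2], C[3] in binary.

C[0] = 0b10111001, C[1] = 0b00011100, C[2] = 0b01110010, C[3] = 0b00100001

C[0]: E(K, 0b10100111) = 0b00010111; 0b10101110 ⊕ 0b00010111 = 0b10111001.
C[1]: E(K, 0b10111001) = 0b00001001; 0b00010101 ⊕ 0b00001001 = 0b00011100.
C[2]: E(K, 0b00011100) = 0b10101100; 0b11011110 ⊕ 0b10101100 = 0b01110010.
C[3]: E(K, 0b01110010) = 0b11000010; 0b11100011 ⊕ 0b11000010 = 0b00100001.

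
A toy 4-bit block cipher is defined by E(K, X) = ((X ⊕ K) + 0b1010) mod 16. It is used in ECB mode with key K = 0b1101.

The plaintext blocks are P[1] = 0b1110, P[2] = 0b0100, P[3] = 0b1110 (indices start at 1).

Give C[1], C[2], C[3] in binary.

C[1] = 0b1101, C[2] = 0b0011, C[3] = 0b1101

ECB encryption: C_i = E(K, P_i).
C[1]: E(K, 0b1110) = 0b1101.
C[2]: E(K, 0b0100) = 0b0011.
C[3]: E(K, 0b1110) = 0b1101.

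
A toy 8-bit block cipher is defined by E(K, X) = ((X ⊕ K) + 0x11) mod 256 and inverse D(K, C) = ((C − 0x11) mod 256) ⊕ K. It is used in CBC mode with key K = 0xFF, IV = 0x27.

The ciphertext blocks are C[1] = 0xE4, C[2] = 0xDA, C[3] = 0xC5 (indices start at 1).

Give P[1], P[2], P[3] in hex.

P[1] = 0x0B, P[2] = 0xD2, P[3] = 0x91

CBC decryption: P_i = D(K, C_i) ⊕ C_{i−1}, with C_{0} = IV.
P[1]: D(K, 0xE4) = 0x2C; 0x2C ⊕ 0x27 = 0x0B.
P[2]: D(K, 0xDA) = 0x36; 0x36 ⊕ 0xE4 = 0xD2.
P[3]: D(K, 0xC5) = 0x4B; 0x4B ⊕ 0xDA = 0x91.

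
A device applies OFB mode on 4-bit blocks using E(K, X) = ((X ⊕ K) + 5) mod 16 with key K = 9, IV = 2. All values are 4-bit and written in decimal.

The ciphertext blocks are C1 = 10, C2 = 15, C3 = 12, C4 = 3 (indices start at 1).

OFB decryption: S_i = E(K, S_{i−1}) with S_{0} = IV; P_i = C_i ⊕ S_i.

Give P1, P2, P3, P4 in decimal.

P1 = 10, P2 = 1, P3 = 0, P4 = 9

P1: S = E(K, 2) = 0; 10 ⊕ 0 = 10.
P2: S = E(K, 0) = 14; 15 ⊕ 14 = 1.
P3: S = E(K, 14) = 12; 12 ⊕ 12 = 0.
P4: S = E(K, 12) = 10; 3 ⊕ 10 = 9.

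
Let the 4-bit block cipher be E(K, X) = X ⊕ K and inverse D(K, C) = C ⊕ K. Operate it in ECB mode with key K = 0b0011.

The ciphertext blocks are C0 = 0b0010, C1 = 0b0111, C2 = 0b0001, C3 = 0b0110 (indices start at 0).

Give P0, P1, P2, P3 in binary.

ECB decryption: P_i = D(K, C_i).
P0: D(K, 0b0010) = 0b0001.
P1: D(K, 0b0111) = 0b0100.
P2: D(K, 0b0001) = 0b0010.
P3: D(K, 0b0110) = 0b0101.

P0 = 0b0001, P1 = 0b0100, P2 = 0b0010, P3 = 0b0101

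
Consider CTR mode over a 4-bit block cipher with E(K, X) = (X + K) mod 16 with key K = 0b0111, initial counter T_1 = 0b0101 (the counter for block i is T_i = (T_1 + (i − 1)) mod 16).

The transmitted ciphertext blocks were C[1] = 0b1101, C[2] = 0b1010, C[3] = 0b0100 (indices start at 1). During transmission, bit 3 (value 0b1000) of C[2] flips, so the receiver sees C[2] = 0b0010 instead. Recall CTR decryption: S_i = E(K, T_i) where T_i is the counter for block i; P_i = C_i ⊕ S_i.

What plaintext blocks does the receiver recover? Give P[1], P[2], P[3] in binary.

Only C[2] changed, to 0b0010. In CTR, a change in C_i flips the same bit in P_i only; the keystream is unaffected. Decrypting the received ciphertext:
P[1]: T = 0b0101, S = E(K, T) = 0b1100; 0b1101 ⊕ 0b1100 = 0b0001.
P[2]: T = 0b0110, S = E(K, T) = 0b1101; 0b0010 ⊕ 0b1101 = 0b1111.
P[3]: T = 0b0111, S = E(K, T) = 0b1110; 0b0100 ⊕ 0b1110 = 0b1010.
Blocks that differ from the original plaintext: P[2].

P[1] = 0b0001, P[2] = 0b1111, P[3] = 0b1010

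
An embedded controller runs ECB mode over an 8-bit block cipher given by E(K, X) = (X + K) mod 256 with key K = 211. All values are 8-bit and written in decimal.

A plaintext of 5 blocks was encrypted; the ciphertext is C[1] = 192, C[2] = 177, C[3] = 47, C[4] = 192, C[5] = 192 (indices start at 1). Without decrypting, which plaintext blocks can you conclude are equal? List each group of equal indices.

P[1] = P[4] = P[5]

ECB encrypts each block independently with the same key, so equal ciphertext blocks imply equal plaintext blocks.
C[1] = C[4] = C[5] = 192, so P[1] = P[4] = P[5].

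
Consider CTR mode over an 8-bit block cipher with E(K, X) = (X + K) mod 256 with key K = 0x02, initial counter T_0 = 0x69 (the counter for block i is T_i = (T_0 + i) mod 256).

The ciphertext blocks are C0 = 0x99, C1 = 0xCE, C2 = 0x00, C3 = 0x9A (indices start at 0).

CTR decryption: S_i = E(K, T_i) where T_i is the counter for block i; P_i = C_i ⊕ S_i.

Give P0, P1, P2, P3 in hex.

P0 = 0xF2, P1 = 0xA2, P2 = 0x6D, P3 = 0xF4

P0: T = 0x69, S = E(K, T) = 0x6B; 0x99 ⊕ 0x6B = 0xF2.
P1: T = 0x6A, S = E(K, T) = 0x6C; 0xCE ⊕ 0x6C = 0xA2.
P2: T = 0x6B, S = E(K, T) = 0x6D; 0x00 ⊕ 0x6D = 0x6D.
P3: T = 0x6C, S = E(K, T) = 0x6E; 0x9A ⊕ 0x6E = 0xF4.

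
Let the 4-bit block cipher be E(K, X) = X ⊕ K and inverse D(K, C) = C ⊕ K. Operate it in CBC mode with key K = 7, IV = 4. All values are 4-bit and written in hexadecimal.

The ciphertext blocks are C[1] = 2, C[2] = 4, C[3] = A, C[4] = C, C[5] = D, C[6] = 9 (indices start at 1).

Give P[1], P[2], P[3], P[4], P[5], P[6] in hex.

P[1] = 1, P[2] = 1, P[3] = 9, P[4] = 1, P[5] = 6, P[6] = 3

CBC decryption: P_i = D(K, C_i) ⊕ C_{i−1}, with C_{0} = IV.
P[1]: D(K, 2) = 5; 5 ⊕ 4 = 1.
P[2]: D(K, 4) = 3; 3 ⊕ 2 = 1.
P[3]: D(K, A) = D; D ⊕ 4 = 9.
P[4]: D(K, C) = B; B ⊕ A = 1.
P[5]: D(K, D) = A; A ⊕ C = 6.
P[6]: D(K, 9) = E; E ⊕ D = 3.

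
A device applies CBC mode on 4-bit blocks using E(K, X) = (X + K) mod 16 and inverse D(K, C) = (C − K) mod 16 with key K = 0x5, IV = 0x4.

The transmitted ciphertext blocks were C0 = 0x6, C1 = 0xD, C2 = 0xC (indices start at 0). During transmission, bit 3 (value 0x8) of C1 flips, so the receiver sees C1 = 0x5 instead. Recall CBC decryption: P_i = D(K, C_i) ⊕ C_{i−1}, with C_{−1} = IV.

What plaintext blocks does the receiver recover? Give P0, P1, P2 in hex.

Only C1 changed, to 0x5. In CBC, a change in C_i garbles P_i and flips the same bit in P_{i+1}. Decrypting the received ciphertext:
P0: D(K, 0x6) = 0x1; 0x1 ⊕ 0x4 = 0x5.
P1: D(K, 0x5) = 0x0; 0x0 ⊕ 0x6 = 0x6.
P2: D(K, 0xC) = 0x7; 0x7 ⊕ 0x5 = 0x2.
Blocks that differ from the original plaintext: P1, P2.

P0 = 0x5, P1 = 0x6, P2 = 0x2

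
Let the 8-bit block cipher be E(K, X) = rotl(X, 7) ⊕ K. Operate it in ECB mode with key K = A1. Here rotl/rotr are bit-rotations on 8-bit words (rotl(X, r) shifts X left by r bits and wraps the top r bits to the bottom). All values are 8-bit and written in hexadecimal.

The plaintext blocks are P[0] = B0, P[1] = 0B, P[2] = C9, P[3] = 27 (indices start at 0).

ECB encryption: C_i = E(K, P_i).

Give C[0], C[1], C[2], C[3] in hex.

C[0]: E(K, B0) = F9.
C[1]: E(K, 0B) = 24.
C[2]: E(K, C9) = 45.
C[3]: E(K, 27) = 32.

C[0] = F9, C[1] = 24, C[2] = 45, C[3] = 32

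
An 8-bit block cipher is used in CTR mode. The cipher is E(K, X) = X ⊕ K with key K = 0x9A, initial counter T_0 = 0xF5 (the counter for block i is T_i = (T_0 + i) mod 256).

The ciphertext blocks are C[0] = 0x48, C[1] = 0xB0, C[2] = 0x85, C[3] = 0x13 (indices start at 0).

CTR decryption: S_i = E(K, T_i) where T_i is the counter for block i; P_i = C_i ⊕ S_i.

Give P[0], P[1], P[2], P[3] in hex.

P[0]: T = 0xF5, S = E(K, T) = 0x6F; 0x48 ⊕ 0x6F = 0x27.
P[1]: T = 0xF6, S = E(K, T) = 0x6C; 0xB0 ⊕ 0x6C = 0xDC.
P[2]: T = 0xF7, S = E(K, T) = 0x6D; 0x85 ⊕ 0x6D = 0xE8.
P[3]: T = 0xF8, S = E(K, T) = 0x62; 0x13 ⊕ 0x62 = 0x71.

P[0] = 0x27, P[1] = 0xDC, P[2] = 0xE8, P[3] = 0x71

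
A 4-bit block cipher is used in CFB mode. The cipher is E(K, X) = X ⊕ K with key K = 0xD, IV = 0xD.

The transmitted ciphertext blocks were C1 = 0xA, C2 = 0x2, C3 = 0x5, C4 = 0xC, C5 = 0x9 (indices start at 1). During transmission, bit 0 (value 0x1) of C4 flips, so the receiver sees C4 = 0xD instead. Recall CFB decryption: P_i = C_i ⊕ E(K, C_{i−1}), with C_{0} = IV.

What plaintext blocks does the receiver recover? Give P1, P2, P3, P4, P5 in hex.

Only C4 changed, to 0xD. In CFB, a change in C_i flips the same bit in P_i and garbles P_{i+1}. Decrypting the received ciphertext:
P1: E(K, 0xD) = 0x0; 0xA ⊕ 0x0 = 0xA.
P2: E(K, 0xA) = 0x7; 0x2 ⊕ 0x7 = 0x5.
P3: E(K, 0x2) = 0xF; 0x5 ⊕ 0xF = 0xA.
P4: E(K, 0x5) = 0x8; 0xD ⊕ 0x8 = 0x5.
P5: E(K, 0xD) = 0x0; 0x9 ⊕ 0x0 = 0x9.
Blocks that differ from the original plaintext: P4, P5.

P1 = 0xA, P2 = 0x5, P3 = 0xA, P4 = 0x5, P5 = 0x9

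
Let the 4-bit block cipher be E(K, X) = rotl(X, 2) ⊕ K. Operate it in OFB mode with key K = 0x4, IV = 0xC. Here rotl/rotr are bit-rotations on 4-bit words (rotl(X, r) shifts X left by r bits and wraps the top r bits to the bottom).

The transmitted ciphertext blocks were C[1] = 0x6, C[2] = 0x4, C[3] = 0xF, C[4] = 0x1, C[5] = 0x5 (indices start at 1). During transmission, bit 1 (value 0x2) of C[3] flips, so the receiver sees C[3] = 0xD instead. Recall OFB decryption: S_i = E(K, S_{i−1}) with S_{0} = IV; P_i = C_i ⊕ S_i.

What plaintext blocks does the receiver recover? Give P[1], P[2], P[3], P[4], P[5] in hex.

P[1] = 0x1, P[2] = 0xD, P[3] = 0xF, P[4] = 0xD, P[5] = 0x2

Only C[3] changed, to 0xD. In OFB, a change in C_i flips the same bit in P_i only; the keystream is unaffected. Decrypting the received ciphertext:
P[1]: S = E(K, 0xC) = 0x7; 0x6 ⊕ 0x7 = 0x1.
P[2]: S = E(K, 0x7) = 0x9; 0x4 ⊕ 0x9 = 0xD.
P[3]: S = E(K, 0x9) = 0x2; 0xD ⊕ 0x2 = 0xF.
P[4]: S = E(K, 0x2) = 0xC; 0x1 ⊕ 0xC = 0xD.
P[5]: S = E(K, 0xC) = 0x7; 0x5 ⊕ 0x7 = 0x2.
Blocks that differ from the original plaintext: P[3].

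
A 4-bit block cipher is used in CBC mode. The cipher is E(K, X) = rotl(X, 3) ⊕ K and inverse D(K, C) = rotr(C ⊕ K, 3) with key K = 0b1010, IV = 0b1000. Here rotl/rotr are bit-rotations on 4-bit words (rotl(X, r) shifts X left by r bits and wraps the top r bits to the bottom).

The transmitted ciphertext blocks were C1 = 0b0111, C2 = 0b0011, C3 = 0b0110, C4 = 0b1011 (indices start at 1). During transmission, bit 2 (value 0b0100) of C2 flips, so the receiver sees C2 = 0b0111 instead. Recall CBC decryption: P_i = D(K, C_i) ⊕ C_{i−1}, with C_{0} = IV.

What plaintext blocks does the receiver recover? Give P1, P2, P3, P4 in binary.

P1 = 0b0011, P2 = 0b1100, P3 = 0b1110, P4 = 0b0100

Only C2 changed, to 0b0111. In CBC, a change in C_i garbles P_i and flips the same bit in P_{i+1}. Decrypting the received ciphertext:
P1: D(K, 0b0111) = 0b1011; 0b1011 ⊕ 0b1000 = 0b0011.
P2: D(K, 0b0111) = 0b1011; 0b1011 ⊕ 0b0111 = 0b1100.
P3: D(K, 0b0110) = 0b1001; 0b1001 ⊕ 0b0111 = 0b1110.
P4: D(K, 0b1011) = 0b0010; 0b0010 ⊕ 0b0110 = 0b0100.
Blocks that differ from the original plaintext: P2, P3.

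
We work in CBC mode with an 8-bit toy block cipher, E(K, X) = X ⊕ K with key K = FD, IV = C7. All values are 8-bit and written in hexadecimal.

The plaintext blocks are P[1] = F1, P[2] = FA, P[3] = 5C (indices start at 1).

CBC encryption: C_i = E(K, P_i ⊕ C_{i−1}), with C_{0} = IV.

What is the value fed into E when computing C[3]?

90

C[1]: P[1] ⊕ C7 = 36; E(K, 36) = CB.
C[2]: P[2] ⊕ CB = 31; E(K, 31) = CC.
C[3]: P[3] ⊕ CC = 90; E(K, 90) = 6D.
So the input to E for block [3] is 90.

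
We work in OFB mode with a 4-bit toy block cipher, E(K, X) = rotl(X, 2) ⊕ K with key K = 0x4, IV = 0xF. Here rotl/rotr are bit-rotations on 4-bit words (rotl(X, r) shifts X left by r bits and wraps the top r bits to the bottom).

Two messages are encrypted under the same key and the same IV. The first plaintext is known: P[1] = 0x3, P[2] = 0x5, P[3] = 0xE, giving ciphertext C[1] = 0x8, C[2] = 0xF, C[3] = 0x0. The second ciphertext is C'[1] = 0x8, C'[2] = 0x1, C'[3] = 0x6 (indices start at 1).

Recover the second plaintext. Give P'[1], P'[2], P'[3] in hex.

P'[1] = 0x3, P'[2] = 0xB, P'[3] = 0x8

In OFB with a reused IV, both messages share the same keystream S_i, so C_i ⊕ C'_i = P_i ⊕ P'_i and thus P'_i = P_i ⊕ C_i ⊕ C'_i.
P'[1]: 0x3 ⊕ 0x8 ⊕ 0x8 = 0x3.
P'[2]: 0x5 ⊕ 0xF ⊕ 0x1 = 0xB.
P'[3]: 0xE ⊕ 0x0 ⊕ 0x6 = 0x8.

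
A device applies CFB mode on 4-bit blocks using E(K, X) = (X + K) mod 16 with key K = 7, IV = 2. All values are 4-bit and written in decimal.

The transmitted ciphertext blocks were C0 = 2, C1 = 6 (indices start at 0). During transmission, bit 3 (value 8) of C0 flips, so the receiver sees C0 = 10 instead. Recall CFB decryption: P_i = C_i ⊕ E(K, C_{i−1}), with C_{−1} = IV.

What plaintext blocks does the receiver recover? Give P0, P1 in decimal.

P0 = 3, P1 = 7

Only C0 changed, to 10. In CFB, a change in C_i flips the same bit in P_i and garbles P_{i+1}. Decrypting the received ciphertext:
P0: E(K, 2) = 9; 10 ⊕ 9 = 3.
P1: E(K, 10) = 1; 6 ⊕ 1 = 7.
Blocks that differ from the original plaintext: P0, P1.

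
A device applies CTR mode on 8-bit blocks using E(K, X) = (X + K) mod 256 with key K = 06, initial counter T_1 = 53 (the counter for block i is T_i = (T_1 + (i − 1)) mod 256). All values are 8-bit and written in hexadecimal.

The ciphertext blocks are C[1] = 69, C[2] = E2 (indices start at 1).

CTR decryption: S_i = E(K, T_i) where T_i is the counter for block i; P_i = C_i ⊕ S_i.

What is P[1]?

P[1]: T = 53, S = E(K, T) = 59; 69 ⊕ 59 = 30.

P[1] = 30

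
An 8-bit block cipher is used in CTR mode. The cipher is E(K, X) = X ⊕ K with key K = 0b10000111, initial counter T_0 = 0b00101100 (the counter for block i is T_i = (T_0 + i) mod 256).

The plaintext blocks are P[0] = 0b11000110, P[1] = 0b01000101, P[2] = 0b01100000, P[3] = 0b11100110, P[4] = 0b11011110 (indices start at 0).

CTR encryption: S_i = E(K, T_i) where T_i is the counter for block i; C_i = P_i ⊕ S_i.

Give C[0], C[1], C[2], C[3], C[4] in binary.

C[0]: T = 0b00101100, S = E(K, T) = 0b10101011; 0b11000110 ⊕ 0b10101011 = 0b01101101.
C[1]: T = 0b00101101, S = E(K, T) = 0b10101010; 0b01000101 ⊕ 0b10101010 = 0b11101111.
C[2]: T = 0b00101110, S = E(K, T) = 0b10101001; 0b01100000 ⊕ 0b10101001 = 0b11001001.
C[3]: T = 0b00101111, S = E(K, T) = 0b10101000; 0b11100110 ⊕ 0b10101000 = 0b01001110.
C[4]: T = 0b00110000, S = E(K, T) = 0b10110111; 0b11011110 ⊕ 0b10110111 = 0b01101001.

C[0] = 0b01101101, C[1] = 0b11101111, C[2] = 0b11001001, C[3] = 0b01001110, C[4] = 0b01101001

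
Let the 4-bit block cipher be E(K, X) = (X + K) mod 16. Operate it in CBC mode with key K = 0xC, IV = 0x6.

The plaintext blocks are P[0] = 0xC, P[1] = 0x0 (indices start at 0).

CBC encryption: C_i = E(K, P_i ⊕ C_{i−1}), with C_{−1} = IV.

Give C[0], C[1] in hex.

C[0]: P[0] ⊕ 0x6 = 0xA; E(K, 0xA) = 0x6.
C[1]: P[1] ⊕ 0x6 = 0x6; E(K, 0x6) = 0x2.

C[0] = 0x6, C[1] = 0x2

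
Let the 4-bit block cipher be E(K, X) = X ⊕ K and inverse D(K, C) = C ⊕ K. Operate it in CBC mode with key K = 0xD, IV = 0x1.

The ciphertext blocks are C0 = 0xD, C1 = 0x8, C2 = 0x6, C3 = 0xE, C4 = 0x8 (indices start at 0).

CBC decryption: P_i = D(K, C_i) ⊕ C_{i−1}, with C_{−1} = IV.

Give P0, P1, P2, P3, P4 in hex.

P0 = 0x1, P1 = 0x8, P2 = 0x3, P3 = 0x5, P4 = 0xB

P0: D(K, 0xD) = 0x0; 0x0 ⊕ 0x1 = 0x1.
P1: D(K, 0x8) = 0x5; 0x5 ⊕ 0xD = 0x8.
P2: D(K, 0x6) = 0xB; 0xB ⊕ 0x8 = 0x3.
P3: D(K, 0xE) = 0x3; 0x3 ⊕ 0x6 = 0x5.
P4: D(K, 0x8) = 0x5; 0x5 ⊕ 0xE = 0xB.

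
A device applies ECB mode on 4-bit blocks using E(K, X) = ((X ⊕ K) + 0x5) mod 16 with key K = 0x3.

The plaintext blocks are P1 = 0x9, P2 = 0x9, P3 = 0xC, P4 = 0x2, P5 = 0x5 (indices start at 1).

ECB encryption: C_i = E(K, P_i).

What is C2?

C2: E(K, 0x9) = 0xF.

C2 = 0xF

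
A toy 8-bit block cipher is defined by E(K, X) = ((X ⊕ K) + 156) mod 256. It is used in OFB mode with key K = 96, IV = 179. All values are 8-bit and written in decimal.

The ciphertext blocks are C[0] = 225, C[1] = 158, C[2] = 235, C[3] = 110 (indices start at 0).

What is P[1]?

OFB decryption: S_i = E(K, S_{i−1}) with S_{−1} = IV; P_i = C_i ⊕ S_i.
P[0]: S = E(K, 179) = 111; 225 ⊕ 111 = 142.
P[1]: S = E(K, 111) = 171; 158 ⊕ 171 = 53.

P[1] = 53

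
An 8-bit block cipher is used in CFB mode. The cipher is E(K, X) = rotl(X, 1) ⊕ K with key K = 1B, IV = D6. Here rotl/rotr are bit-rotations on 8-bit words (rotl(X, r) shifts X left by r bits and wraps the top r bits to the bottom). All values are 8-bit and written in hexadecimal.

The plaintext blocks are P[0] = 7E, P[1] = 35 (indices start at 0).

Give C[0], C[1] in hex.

C[0] = C8, C[1] = BF

CFB encryption: C_i = P_i ⊕ E(K, C_{i−1}), with C_{−1} = IV.
C[0]: E(K, D6) = B6; 7E ⊕ B6 = C8.
C[1]: E(K, C8) = 8A; 35 ⊕ 8A = BF.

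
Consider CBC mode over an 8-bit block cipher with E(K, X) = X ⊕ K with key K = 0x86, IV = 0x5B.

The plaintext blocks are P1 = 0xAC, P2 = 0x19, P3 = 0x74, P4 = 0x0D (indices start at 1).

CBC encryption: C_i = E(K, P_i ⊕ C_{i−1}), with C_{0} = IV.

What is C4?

C4 = 0x97

C1: P1 ⊕ 0x5B = 0xF7; E(K, 0xF7) = 0x71.
C2: P2 ⊕ 0x71 = 0x68; E(K, 0x68) = 0xEE.
C3: P3 ⊕ 0xEE = 0x9A; E(K, 0x9A) = 0x1C.
C4: P4 ⊕ 0x1C = 0x11; E(K, 0x11) = 0x97.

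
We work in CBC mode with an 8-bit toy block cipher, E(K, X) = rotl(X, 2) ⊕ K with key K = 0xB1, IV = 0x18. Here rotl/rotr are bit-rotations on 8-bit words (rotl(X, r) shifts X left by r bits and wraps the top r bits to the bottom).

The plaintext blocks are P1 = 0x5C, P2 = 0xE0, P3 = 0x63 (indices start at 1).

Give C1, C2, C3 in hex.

C1 = 0xA0, C2 = 0xB0, C3 = 0xFE

CBC encryption: C_i = E(K, P_i ⊕ C_{i−1}), with C_{0} = IV.
C1: P1 ⊕ 0x18 = 0x44; E(K, 0x44) = 0xA0.
C2: P2 ⊕ 0xA0 = 0x40; E(K, 0x40) = 0xB0.
C3: P3 ⊕ 0xB0 = 0xD3; E(K, 0xD3) = 0xFE.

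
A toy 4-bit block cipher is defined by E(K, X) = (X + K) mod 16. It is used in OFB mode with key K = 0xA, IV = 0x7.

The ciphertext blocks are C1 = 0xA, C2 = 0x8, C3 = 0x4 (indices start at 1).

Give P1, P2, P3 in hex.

OFB decryption: S_i = E(K, S_{i−1}) with S_{0} = IV; P_i = C_i ⊕ S_i.
P1: S = E(K, 0x7) = 0x1; 0xA ⊕ 0x1 = 0xB.
P2: S = E(K, 0x1) = 0xB; 0x8 ⊕ 0xB = 0x3.
P3: S = E(K, 0xB) = 0x5; 0x4 ⊕ 0x5 = 0x1.

P1 = 0xB, P2 = 0x3, P3 = 0x1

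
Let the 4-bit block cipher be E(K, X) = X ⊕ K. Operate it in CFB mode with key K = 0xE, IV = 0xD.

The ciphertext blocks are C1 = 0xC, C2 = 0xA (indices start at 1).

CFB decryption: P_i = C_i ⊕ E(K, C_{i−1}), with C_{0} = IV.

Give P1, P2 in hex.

P1 = 0xF, P2 = 0x8

P1: E(K, 0xD) = 0x3; 0xC ⊕ 0x3 = 0xF.
P2: E(K, 0xC) = 0x2; 0xA ⊕ 0x2 = 0x8.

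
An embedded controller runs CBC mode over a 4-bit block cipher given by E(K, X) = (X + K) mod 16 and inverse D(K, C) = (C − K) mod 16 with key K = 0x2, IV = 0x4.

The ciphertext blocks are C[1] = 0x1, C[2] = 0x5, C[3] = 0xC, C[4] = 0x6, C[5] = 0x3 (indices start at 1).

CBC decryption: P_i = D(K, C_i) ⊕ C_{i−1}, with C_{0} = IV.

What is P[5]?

P[5]: D(K, 0x3) = 0x1; 0x1 ⊕ 0x6 = 0x7.

P[5] = 0x7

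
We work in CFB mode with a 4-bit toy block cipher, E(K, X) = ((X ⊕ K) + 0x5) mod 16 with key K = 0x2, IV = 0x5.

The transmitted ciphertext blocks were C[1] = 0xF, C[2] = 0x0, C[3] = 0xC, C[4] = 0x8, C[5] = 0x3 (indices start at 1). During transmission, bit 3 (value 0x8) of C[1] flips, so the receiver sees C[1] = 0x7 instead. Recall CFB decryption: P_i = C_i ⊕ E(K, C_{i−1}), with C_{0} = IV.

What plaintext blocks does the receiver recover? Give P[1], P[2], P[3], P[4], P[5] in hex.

Only C[1] changed, to 0x7. In CFB, a change in C_i flips the same bit in P_i and garbles P_{i+1}. Decrypting the received ciphertext:
P[1]: E(K, 0x5) = 0xC; 0x7 ⊕ 0xC = 0xB.
P[2]: E(K, 0x7) = 0xA; 0x0 ⊕ 0xA = 0xA.
P[3]: E(K, 0x0) = 0x7; 0xC ⊕ 0x7 = 0xB.
P[4]: E(K, 0xC) = 0x3; 0x8 ⊕ 0x3 = 0xB.
P[5]: E(K, 0x8) = 0xF; 0x3 ⊕ 0xF = 0xC.
Blocks that differ from the original plaintext: P[1], P[2].

P[1] = 0xB, P[2] = 0xA, P[3] = 0xB, P[4] = 0xB, P[5] = 0xC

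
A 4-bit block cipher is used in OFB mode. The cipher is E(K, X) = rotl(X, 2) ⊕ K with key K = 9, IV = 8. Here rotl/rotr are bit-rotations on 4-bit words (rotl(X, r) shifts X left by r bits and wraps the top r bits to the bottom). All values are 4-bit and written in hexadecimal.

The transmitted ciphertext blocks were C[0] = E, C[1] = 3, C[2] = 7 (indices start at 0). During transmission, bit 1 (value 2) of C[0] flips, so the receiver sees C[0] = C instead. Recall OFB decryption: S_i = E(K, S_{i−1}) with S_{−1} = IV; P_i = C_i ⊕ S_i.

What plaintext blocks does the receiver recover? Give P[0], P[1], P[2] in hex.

Only C[0] changed, to C. In OFB, a change in C_i flips the same bit in P_i only; the keystream is unaffected. Decrypting the received ciphertext:
P[0]: S = E(K, 8) = B; C ⊕ B = 7.
P[1]: S = E(K, B) = 7; 3 ⊕ 7 = 4.
P[2]: S = E(K, 7) = 4; 7 ⊕ 4 = 3.
Blocks that differ from the original plaintext: P[0].

P[0] = 7, P[1] = 4, P[2] = 3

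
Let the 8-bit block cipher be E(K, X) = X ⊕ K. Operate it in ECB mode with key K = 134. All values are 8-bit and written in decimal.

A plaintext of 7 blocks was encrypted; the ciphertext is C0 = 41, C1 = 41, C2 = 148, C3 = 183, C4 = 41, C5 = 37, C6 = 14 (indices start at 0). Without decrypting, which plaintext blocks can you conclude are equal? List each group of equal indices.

P0 = P1 = P4

ECB encrypts each block independently with the same key, so equal ciphertext blocks imply equal plaintext blocks.
C0 = C1 = C4 = 41, so P0 = P1 = P4.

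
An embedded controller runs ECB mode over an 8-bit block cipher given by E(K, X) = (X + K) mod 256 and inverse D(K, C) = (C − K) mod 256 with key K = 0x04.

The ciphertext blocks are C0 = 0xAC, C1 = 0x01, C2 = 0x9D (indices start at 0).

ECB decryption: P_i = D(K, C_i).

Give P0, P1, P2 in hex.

P0: D(K, 0xAC) = 0xA8.
P1: D(K, 0x01) = 0xFD.
P2: D(K, 0x9D) = 0x99.

P0 = 0xA8, P1 = 0xFD, P2 = 0x99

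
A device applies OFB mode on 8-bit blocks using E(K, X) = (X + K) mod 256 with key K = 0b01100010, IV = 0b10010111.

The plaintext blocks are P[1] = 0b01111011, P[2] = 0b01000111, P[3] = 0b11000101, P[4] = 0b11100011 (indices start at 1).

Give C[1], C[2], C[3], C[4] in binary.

C[1] = 0b10000010, C[2] = 0b00011100, C[3] = 0b01111000, C[4] = 0b11111100

OFB encryption: S_i = E(K, S_{i−1}) with S_{0} = IV; C_i = P_i ⊕ S_i.
C[1]: S = E(K, 0b10010111) = 0b11111001; 0b01111011 ⊕ 0b11111001 = 0b10000010.
C[2]: S = E(K, 0b11111001) = 0b01011011; 0b01000111 ⊕ 0b01011011 = 0b00011100.
C[3]: S = E(K, 0b01011011) = 0b10111101; 0b11000101 ⊕ 0b10111101 = 0b01111000.
C[4]: S = E(K, 0b10111101) = 0b00011111; 0b11100011 ⊕ 0b00011111 = 0b11111100.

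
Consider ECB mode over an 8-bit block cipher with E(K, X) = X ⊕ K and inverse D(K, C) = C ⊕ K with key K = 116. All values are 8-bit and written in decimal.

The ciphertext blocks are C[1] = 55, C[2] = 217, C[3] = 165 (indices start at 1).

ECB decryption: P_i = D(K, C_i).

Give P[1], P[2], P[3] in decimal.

P[1] = 67, P[2] = 173, P[3] = 209

P[1]: D(K, 55) = 67.
P[2]: D(K, 217) = 173.
P[3]: D(K, 165) = 209.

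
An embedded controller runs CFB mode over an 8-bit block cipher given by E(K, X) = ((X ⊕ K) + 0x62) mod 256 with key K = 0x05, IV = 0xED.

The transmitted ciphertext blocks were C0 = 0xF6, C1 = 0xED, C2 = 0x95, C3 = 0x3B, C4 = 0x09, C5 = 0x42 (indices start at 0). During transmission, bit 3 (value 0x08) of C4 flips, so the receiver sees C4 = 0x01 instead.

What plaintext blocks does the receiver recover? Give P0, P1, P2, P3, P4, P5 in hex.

CFB decryption: P_i = C_i ⊕ E(K, C_{i−1}), with C_{−1} = IV.
Only C4 changed, to 0x01. In CFB, a change in C_i flips the same bit in P_i and garbles P_{i+1}. Decrypting the received ciphertext:
P0: E(K, 0xED) = 0x4A; 0xF6 ⊕ 0x4A = 0xBC.
P1: E(K, 0xF6) = 0x55; 0xED ⊕ 0x55 = 0xB8.
P2: E(K, 0xED) = 0x4A; 0x95 ⊕ 0x4A = 0xDF.
P3: E(K, 0x95) = 0xF2; 0x3B ⊕ 0xF2 = 0xC9.
P4: E(K, 0x3B) = 0xA0; 0x01 ⊕ 0xA0 = 0xA1.
P5: E(K, 0x01) = 0x66; 0x42 ⊕ 0x66 = 0x24.
Blocks that differ from the original plaintext: P4, P5.

P0 = 0xBC, P1 = 0xB8, P2 = 0xDF, P3 = 0xC9, P4 = 0xA1, P5 = 0x24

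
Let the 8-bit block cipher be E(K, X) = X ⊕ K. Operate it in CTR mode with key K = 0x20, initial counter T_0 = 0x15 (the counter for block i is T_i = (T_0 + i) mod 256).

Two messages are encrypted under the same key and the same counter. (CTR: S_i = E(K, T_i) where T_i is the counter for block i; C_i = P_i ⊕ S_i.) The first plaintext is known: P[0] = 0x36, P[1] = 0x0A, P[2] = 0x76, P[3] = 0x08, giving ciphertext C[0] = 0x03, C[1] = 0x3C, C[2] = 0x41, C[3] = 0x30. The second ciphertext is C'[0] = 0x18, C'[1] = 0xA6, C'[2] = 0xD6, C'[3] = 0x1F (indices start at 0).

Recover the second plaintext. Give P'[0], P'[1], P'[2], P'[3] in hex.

In CTR with a reused counter, both messages share the same keystream S_i, so C_i ⊕ C'_i = P_i ⊕ P'_i and thus P'_i = P_i ⊕ C_i ⊕ C'_i.
P'[0]: 0x36 ⊕ 0x03 ⊕ 0x18 = 0x2D.
P'[1]: 0x0A ⊕ 0x3C ⊕ 0xA6 = 0x90.
P'[2]: 0x76 ⊕ 0x41 ⊕ 0xD6 = 0xE1.
P'[3]: 0x08 ⊕ 0x30 ⊕ 0x1F = 0x27.

P'[0] = 0x2D, P'[1] = 0x90, P'[2] = 0xE1, P'[3] = 0x27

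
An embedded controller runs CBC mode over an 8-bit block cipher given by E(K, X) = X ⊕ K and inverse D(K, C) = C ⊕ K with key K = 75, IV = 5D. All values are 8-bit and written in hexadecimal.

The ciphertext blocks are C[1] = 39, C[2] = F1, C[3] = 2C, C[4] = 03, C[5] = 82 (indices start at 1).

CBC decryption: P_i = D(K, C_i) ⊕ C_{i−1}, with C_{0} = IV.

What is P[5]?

P[5]: D(K, 82) = F7; F7 ⊕ 03 = F4.

P[5] = F4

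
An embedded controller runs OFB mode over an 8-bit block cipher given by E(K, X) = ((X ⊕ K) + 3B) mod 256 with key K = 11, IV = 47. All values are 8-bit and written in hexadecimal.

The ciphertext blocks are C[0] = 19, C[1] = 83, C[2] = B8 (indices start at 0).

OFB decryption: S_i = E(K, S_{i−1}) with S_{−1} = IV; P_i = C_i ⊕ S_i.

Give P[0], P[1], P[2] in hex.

P[0] = 88, P[1] = 38, P[2] = 5D

P[0]: S = E(K, 47) = 91; 19 ⊕ 91 = 88.
P[1]: S = E(K, 91) = BB; 83 ⊕ BB = 38.
P[2]: S = E(K, BB) = E5; B8 ⊕ E5 = 5D.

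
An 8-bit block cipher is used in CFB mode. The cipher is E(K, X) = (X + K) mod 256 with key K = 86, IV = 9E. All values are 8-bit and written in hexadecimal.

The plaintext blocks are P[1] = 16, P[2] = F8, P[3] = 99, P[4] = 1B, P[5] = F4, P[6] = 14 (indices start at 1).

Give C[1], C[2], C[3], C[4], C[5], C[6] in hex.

C[1] = 32, C[2] = 40, C[3] = 5F, C[4] = FE, C[5] = 70, C[6] = E2

CFB encryption: C_i = P_i ⊕ E(K, C_{i−1}), with C_{0} = IV.
C[1]: E(K, 9E) = 24; 16 ⊕ 24 = 32.
C[2]: E(K, 32) = B8; F8 ⊕ B8 = 40.
C[3]: E(K, 40) = C6; 99 ⊕ C6 = 5F.
C[4]: E(K, 5F) = E5; 1B ⊕ E5 = FE.
C[5]: E(K, FE) = 84; F4 ⊕ 84 = 70.
C[6]: E(K, 70) = F6; 14 ⊕ F6 = E2.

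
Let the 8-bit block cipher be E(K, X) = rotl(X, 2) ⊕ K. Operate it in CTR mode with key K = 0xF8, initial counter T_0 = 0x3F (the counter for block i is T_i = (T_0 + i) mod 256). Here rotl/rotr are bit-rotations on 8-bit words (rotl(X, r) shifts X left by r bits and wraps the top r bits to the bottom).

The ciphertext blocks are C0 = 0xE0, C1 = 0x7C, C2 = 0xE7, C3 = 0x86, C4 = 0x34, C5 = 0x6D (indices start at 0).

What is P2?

CTR decryption: S_i = E(K, T_i) where T_i is the counter for block i; P_i = C_i ⊕ S_i.
P2: T = 0x41, S = E(K, T) = 0xFD; 0xE7 ⊕ 0xFD = 0x1A.

P2 = 0x1A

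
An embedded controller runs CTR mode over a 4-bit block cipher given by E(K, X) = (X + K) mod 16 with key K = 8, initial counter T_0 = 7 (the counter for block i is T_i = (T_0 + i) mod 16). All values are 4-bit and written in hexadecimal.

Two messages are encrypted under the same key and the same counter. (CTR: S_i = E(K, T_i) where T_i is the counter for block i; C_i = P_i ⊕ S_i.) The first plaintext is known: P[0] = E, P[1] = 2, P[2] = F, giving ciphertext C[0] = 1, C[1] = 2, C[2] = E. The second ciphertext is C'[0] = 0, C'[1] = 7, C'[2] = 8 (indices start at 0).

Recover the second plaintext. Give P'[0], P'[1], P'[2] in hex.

In CTR with a reused counter, both messages share the same keystream S_i, so C_i ⊕ C'_i = P_i ⊕ P'_i and thus P'_i = P_i ⊕ C_i ⊕ C'_i.
P'[0]: E ⊕ 1 ⊕ 0 = F.
P'[1]: 2 ⊕ 2 ⊕ 7 = 7.
P'[2]: F ⊕ E ⊕ 8 = 9.

P'[0] = F, P'[1] = 7, P'[2] = 9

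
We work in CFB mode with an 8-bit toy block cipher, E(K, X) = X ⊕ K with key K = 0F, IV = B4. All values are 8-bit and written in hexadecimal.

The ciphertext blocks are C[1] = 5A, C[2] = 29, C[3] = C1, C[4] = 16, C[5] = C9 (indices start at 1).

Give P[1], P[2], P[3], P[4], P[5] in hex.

CFB decryption: P_i = C_i ⊕ E(K, C_{i−1}), with C_{0} = IV.
P[1]: E(K, B4) = BB; 5A ⊕ BB = E1.
P[2]: E(K, 5A) = 55; 29 ⊕ 55 = 7C.
P[3]: E(K, 29) = 26; C1 ⊕ 26 = E7.
P[4]: E(K, C1) = CE; 16 ⊕ CE = D8.
P[5]: E(K, 16) = 19; C9 ⊕ 19 = D0.

P[1] = E1, P[2] = 7C, P[3] = E7, P[4] = D8, P[5] = D0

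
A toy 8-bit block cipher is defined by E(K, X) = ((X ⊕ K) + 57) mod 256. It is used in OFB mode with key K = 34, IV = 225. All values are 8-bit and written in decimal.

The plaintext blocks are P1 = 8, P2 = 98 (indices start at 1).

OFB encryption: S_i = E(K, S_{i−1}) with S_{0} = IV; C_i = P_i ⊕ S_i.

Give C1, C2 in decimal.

C1 = 244, C2 = 117

C1: S = E(K, 225) = 252; 8 ⊕ 252 = 244.
C2: S = E(K, 252) = 23; 98 ⊕ 23 = 117.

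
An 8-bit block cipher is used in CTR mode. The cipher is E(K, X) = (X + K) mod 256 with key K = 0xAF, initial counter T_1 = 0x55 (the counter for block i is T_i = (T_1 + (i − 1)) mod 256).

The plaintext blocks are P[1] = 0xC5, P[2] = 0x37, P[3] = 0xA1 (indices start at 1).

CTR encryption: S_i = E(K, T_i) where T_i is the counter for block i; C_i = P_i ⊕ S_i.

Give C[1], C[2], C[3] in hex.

C[1]: T = 0x55, S = E(K, T) = 0x04; 0xC5 ⊕ 0x04 = 0xC1.
C[2]: T = 0x56, S = E(K, T) = 0x05; 0x37 ⊕ 0x05 = 0x32.
C[3]: T = 0x57, S = E(K, T) = 0x06; 0xA1 ⊕ 0x06 = 0xA7.

C[1] = 0xC1, C[2] = 0x32, C[3] = 0xA7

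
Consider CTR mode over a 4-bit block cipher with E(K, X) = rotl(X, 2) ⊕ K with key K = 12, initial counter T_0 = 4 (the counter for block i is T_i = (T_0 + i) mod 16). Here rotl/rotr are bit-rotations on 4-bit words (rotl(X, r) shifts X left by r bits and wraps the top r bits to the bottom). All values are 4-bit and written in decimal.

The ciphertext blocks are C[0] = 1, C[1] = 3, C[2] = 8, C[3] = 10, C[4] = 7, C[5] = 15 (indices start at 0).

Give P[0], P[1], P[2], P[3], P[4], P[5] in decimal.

CTR decryption: S_i = E(K, T_i) where T_i is the counter for block i; P_i = C_i ⊕ S_i.
P[0]: T = 4, S = E(K, T) = 13; 1 ⊕ 13 = 12.
P[1]: T = 5, S = E(K, T) = 9; 3 ⊕ 9 = 10.
P[2]: T = 6, S = E(K, T) = 5; 8 ⊕ 5 = 13.
P[3]: T = 7, S = E(K, T) = 1; 10 ⊕ 1 = 11.
P[4]: T = 8, S = E(K, T) = 14; 7 ⊕ 14 = 9.
P[5]: T = 9, S = E(K, T) = 10; 15 ⊕ 10 = 5.

P[0] = 12, P[1] = 10, P[2] = 13, P[3] = 11, P[4] = 9, P[5] = 5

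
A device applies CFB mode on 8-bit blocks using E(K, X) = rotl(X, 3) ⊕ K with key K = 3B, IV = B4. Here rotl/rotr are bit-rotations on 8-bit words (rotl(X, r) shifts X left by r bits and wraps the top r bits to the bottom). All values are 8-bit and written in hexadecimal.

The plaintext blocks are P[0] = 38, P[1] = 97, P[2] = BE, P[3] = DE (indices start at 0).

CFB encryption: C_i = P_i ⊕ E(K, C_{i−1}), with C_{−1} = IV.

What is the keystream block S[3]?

71

C[0]: E(K, B4) = 9E; 38 ⊕ 9E = A6.
C[1]: E(K, A6) = 0E; 97 ⊕ 0E = 99.
C[2]: E(K, 99) = F7; BE ⊕ F7 = 49.
C[3]: E(K, 49) = 71; DE ⊕ 71 = AF.
So S[3] = 71.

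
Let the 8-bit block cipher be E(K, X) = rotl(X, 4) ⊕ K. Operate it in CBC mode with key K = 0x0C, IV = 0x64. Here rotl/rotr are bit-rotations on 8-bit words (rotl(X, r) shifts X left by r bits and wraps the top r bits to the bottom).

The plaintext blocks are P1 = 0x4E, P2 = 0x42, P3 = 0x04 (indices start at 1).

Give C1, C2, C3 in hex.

C1 = 0xAE, C2 = 0xC2, C3 = 0x60

CBC encryption: C_i = E(K, P_i ⊕ C_{i−1}), with C_{0} = IV.
C1: P1 ⊕ 0x64 = 0x2A; E(K, 0x2A) = 0xAE.
C2: P2 ⊕ 0xAE = 0xEC; E(K, 0xEC) = 0xC2.
C3: P3 ⊕ 0xC2 = 0xC6; E(K, 0xC6) = 0x60.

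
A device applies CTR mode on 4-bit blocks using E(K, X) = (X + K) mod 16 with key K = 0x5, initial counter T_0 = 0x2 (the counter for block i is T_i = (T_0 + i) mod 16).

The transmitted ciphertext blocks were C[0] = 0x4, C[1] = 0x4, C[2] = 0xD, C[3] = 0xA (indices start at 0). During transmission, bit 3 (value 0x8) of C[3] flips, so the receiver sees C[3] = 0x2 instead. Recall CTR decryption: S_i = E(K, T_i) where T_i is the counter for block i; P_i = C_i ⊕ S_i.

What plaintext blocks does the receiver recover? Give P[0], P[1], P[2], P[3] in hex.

P[0] = 0x3, P[1] = 0xC, P[2] = 0x4, P[3] = 0x8

Only C[3] changed, to 0x2. In CTR, a change in C_i flips the same bit in P_i only; the keystream is unaffected. Decrypting the received ciphertext:
P[0]: T = 0x2, S = E(K, T) = 0x7; 0x4 ⊕ 0x7 = 0x3.
P[1]: T = 0x3, S = E(K, T) = 0x8; 0x4 ⊕ 0x8 = 0xC.
P[2]: T = 0x4, S = E(K, T) = 0x9; 0xD ⊕ 0x9 = 0x4.
P[3]: T = 0x5, S = E(K, T) = 0xA; 0x2 ⊕ 0xA = 0x8.
Blocks that differ from the original plaintext: P[3].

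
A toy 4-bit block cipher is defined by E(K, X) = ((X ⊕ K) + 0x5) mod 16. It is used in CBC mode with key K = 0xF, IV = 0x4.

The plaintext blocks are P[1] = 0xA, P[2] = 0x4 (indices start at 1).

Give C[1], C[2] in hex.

CBC encryption: C_i = E(K, P_i ⊕ C_{i−1}), with C_{0} = IV.
C[1]: P[1] ⊕ 0x4 = 0xE; E(K, 0xE) = 0x6.
C[2]: P[2] ⊕ 0x6 = 0x2; E(K, 0x2) = 0x2.

C[1] = 0x6, C[2] = 0x2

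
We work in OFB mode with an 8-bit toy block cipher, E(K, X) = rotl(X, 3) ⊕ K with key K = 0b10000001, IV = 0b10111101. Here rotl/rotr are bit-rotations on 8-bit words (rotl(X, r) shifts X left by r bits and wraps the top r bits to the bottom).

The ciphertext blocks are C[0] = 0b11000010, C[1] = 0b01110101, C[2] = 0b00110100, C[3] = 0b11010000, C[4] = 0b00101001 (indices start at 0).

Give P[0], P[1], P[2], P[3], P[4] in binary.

P[0] = 0b10101110, P[1] = 0b10010111, P[2] = 0b10100010, P[3] = 0b11100101, P[4] = 0b00000001

OFB decryption: S_i = E(K, S_{i−1}) with S_{−1} = IV; P_i = C_i ⊕ S_i.
P[0]: S = E(K, 0b10111101) = 0b01101100; 0b11000010 ⊕ 0b01101100 = 0b10101110.
P[1]: S = E(K, 0b01101100) = 0b11100010; 0b01110101 ⊕ 0b11100010 = 0b10010111.
P[2]: S = E(K, 0b11100010) = 0b10010110; 0b00110100 ⊕ 0b10010110 = 0b10100010.
P[3]: S = E(K, 0b10010110) = 0b00110101; 0b11010000 ⊕ 0b00110101 = 0b11100101.
P[4]: S = E(K, 0b00110101) = 0b00101000; 0b00101001 ⊕ 0b00101000 = 0b00000001.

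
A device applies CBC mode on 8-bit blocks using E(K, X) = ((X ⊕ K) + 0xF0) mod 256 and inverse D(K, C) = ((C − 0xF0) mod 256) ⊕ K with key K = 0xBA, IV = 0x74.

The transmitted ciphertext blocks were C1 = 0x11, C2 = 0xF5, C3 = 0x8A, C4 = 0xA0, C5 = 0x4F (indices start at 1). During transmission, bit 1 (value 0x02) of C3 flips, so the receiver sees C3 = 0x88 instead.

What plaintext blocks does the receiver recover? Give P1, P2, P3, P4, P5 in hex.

CBC decryption: P_i = D(K, C_i) ⊕ C_{i−1}, with C_{0} = IV.
Only C3 changed, to 0x88. In CBC, a change in C_i garbles P_i and flips the same bit in P_{i+1}. Decrypting the received ciphertext:
P1: D(K, 0x11) = 0x9B; 0x9B ⊕ 0x74 = 0xEF.
P2: D(K, 0xF5) = 0xBF; 0xBF ⊕ 0x11 = 0xAE.
P3: D(K, 0x88) = 0x22; 0x22 ⊕ 0xF5 = 0xD7.
P4: D(K, 0xA0) = 0x0A; 0x0A ⊕ 0x88 = 0x82.
P5: D(K, 0x4F) = 0xE5; 0xE5 ⊕ 0xA0 = 0x45.
Blocks that differ from the original plaintext: P3, P4.

P1 = 0xEF, P2 = 0xAE, P3 = 0xD7, P4 = 0x82, P5 = 0x45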